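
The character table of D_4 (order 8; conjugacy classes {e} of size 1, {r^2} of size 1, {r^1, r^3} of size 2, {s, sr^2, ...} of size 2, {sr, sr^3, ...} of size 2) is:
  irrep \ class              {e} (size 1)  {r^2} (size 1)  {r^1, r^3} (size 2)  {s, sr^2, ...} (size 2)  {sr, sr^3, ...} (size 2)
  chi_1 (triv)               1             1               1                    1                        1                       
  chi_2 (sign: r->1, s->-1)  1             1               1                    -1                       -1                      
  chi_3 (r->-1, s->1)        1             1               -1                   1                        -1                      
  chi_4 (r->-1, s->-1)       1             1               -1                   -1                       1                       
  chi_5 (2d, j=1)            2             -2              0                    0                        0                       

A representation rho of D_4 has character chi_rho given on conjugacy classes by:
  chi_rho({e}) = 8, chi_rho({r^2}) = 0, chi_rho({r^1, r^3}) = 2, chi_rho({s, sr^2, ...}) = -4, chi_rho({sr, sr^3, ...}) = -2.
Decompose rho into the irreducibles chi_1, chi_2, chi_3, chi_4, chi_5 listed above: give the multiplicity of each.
Multiplicities: chi_1: 0, chi_2: 3, chi_3: 0, chi_4: 1, chi_5: 2.

Proof sketch: Use <chi_rho, chi> = (1/|G|) sum_C |C| * chi_rho(C) * conj(chi(C)) with |G| = 8 for each irreducible chi in the table:
  <chi_rho, chi_1> = (1/8)[1*(8)*conj(1) + 1*(0)*conj(1) + 2*(2)*conj(1) + 2*(-4)*conj(1) + 2*(-2)*conj(1)]
      = (1/8)[(8) + (0) + (4) + (-8) + (-4)] = 0/8 = 0
  <chi_rho, chi_2> = (1/8)[1*(8)*conj(1) + 1*(0)*conj(1) + 2*(2)*conj(1) + 2*(-4)*conj(-1) + 2*(-2)*conj(-1)]
      = (1/8)[(8) + (0) + (4) + (8) + (4)] = 24/8 = 3
  <chi_rho, chi_3> = (1/8)[1*(8)*conj(1) + 1*(0)*conj(1) + 2*(2)*conj(-1) + 2*(-4)*conj(1) + 2*(-2)*conj(-1)]
      = (1/8)[(8) + (0) + (-4) + (-8) + (4)] = 0/8 = 0
  <chi_rho, chi_4> = (1/8)[1*(8)*conj(1) + 1*(0)*conj(1) + 2*(2)*conj(-1) + 2*(-4)*conj(-1) + 2*(-2)*conj(1)]
      = (1/8)[(8) + (0) + (-4) + (8) + (-4)] = 8/8 = 1
  <chi_rho, chi_5> = (1/8)[1*(8)*conj(2) + 1*(0)*conj(-2) + 2*(2)*conj(0) + 2*(-4)*conj(0) + 2*(-2)*conj(0)]
      = (1/8)[(16) + (0) + (0) + (0) + (0)] = 16/8 = 2
Dimension check: dim(rho) = sum (mult * dim) = 0*1 + 3*1 + 0*1 + 1*1 + 2*2 = 8 = chi_rho(e) = 8.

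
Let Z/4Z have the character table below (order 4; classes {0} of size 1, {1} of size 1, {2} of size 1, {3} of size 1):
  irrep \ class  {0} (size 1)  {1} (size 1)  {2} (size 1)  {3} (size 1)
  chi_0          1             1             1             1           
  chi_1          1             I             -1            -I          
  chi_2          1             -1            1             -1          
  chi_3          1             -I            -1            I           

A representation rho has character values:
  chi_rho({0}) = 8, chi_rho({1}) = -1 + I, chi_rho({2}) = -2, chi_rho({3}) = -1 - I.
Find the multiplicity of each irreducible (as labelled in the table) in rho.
Multiplicities: chi_0: 1, chi_1: 3, chi_2: 2, chi_3: 2.

Reasoning: Use <chi_rho, chi> = (1/|G|) sum_C |C| * chi_rho(C) * conj(chi(C)) with |G| = 4 for each irreducible chi in the table:
  <chi_rho, chi_0> = (1/4)[1*(8)*conj(1) + 1*(-1 + I)*conj(1) + 1*(-2)*conj(1) + 1*(-1 - I)*conj(1)]
      = (1/4)[(8) + (-1 + I) + (-2) + (-1 - I)] = 4/4 = 1
  <chi_rho, chi_1> = (1/4)[1*(8)*conj(1) + 1*(-1 + I)*conj(I) + 1*(-2)*conj(-1) + 1*(-1 - I)*conj(-I)]
      = (1/4)[(8) + (1 + I) + (2) + (1 - I)] = 12/4 = 3
  <chi_rho, chi_2> = (1/4)[1*(8)*conj(1) + 1*(-1 + I)*conj(-1) + 1*(-2)*conj(1) + 1*(-1 - I)*conj(-1)]
      = (1/4)[(8) + (1 - I) + (-2) + (1 + I)] = 8/4 = 2
  <chi_rho, chi_3> = (1/4)[1*(8)*conj(1) + 1*(-1 + I)*conj(-I) + 1*(-2)*conj(-1) + 1*(-1 - I)*conj(I)]
      = (1/4)[(8) + (-1 - I) + (2) + (-1 + I)] = 8/4 = 2
(Exp terms are combined using exp(i*s)*conj(exp(i*t)) = exp(i*(s-t)), and sums of them are collapsed using the identity that for every m > 1 the m distinct m-th roots of unity sum to 0, e.g. 1 + exp(2*I*pi/3) + exp(-2*I*pi/3) = 0.)
Dimension check: dim(rho) = sum (mult * dim) = 1*1 + 3*1 + 2*1 + 2*1 = 8 = chi_rho(e) = 8.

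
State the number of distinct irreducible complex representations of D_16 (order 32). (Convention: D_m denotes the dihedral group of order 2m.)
11

Explanation: The number of irreducible complex representations of a finite group equals its number of conjugacy classes. D_16 has 11 conjugacy classes (n/2 + 3 for n even), so D_16 (order 32) has exactly 11 irreducible complex representations.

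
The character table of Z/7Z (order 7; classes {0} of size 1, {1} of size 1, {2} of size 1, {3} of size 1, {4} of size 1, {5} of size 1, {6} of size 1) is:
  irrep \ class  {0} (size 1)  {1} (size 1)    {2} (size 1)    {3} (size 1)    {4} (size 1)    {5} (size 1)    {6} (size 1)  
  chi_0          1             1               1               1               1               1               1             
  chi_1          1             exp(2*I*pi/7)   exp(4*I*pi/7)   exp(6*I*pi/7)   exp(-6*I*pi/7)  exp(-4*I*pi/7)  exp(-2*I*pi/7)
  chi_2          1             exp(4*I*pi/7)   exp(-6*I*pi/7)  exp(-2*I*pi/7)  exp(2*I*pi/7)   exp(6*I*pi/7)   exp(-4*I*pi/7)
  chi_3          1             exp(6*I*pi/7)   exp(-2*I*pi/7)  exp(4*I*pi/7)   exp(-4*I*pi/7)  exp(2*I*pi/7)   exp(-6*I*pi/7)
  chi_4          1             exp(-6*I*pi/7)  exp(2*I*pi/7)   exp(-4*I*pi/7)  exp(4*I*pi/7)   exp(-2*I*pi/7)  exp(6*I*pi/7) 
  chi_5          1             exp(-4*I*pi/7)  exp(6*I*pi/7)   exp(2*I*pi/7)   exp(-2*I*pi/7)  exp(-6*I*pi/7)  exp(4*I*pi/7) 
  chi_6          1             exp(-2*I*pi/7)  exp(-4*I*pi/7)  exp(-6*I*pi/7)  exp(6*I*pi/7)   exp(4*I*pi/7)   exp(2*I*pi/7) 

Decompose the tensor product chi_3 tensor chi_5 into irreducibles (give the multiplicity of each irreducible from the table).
chi_3 tensor chi_5 = chi_1 (all other irreducibles have multiplicity 0).

Argument: The character of a tensor product is the pointwise product (chi_3 * chi_5)(C) = chi_3(C) * chi_5(C):
  {0}: (1)*(1), {1}: (exp(6*I*pi/7))*(exp(-4*I*pi/7)), {2}: (exp(-2*I*pi/7))*(exp(6*I*pi/7)), {3}: (exp(4*I*pi/7))*(exp(2*I*pi/7)), {4}: (exp(-4*I*pi/7))*(exp(-2*I*pi/7)), {5}: (exp(2*I*pi/7))*(exp(-6*I*pi/7)), {6}: (exp(-6*I*pi/7))*(exp(4*I*pi/7))
so (chi_3 * chi_5) takes values
  {0} -> 1, {1} -> exp(2*I*pi/7), {2} -> exp(4*I*pi/7), {3} -> exp(6*I*pi/7), {4} -> exp(-6*I*pi/7), {5} -> exp(-4*I*pi/7), {6} -> exp(-2*I*pi/7).
Now take the inner product of this character with each irreducible chi from the table, <chi_3*chi_5, chi> = (1/7) sum_C |C| (chi_3*chi_5)(C) conj(chi(C)):
  <chi_3*chi_5, chi_0> = (1/7)[1*(1)*conj(1) + 1*(exp(2*I*pi/7))*conj(1) + 1*(exp(4*I*pi/7))*conj(1) + 1*(exp(6*I*pi/7))*conj(1) + 1*(exp(-6*I*pi/7))*conj(1) + 1*(exp(-4*I*pi/7))*conj(1) + 1*(exp(-2*I*pi/7))*conj(1)]
      = (1/7)[(1) + (exp(2*I*pi/7)) + (exp(4*I*pi/7)) + (exp(6*I*pi/7)) + (exp(-6*I*pi/7)) + (exp(-4*I*pi/7)) + (exp(-2*I*pi/7))] = 0/7 = 0
  <chi_3*chi_5, chi_1> = (1/7)[1*(1)*conj(1) + 1*(exp(2*I*pi/7))*conj(exp(2*I*pi/7)) + 1*(exp(4*I*pi/7))*conj(exp(4*I*pi/7)) + 1*(exp(6*I*pi/7))*conj(exp(6*I*pi/7)) + 1*(exp(-6*I*pi/7))*conj(exp(-6*I*pi/7)) + 1*(exp(-4*I*pi/7))*conj(exp(-4*I*pi/7)) + 1*(exp(-2*I*pi/7))*conj(exp(-2*I*pi/7))]
      = (1/7)[(1) + (1) + (1) + (1) + (1) + (1) + (1)] = 7/7 = 1
  <chi_3*chi_5, chi_2> = (1/7)[1*(1)*conj(1) + 1*(exp(2*I*pi/7))*conj(exp(4*I*pi/7)) + 1*(exp(4*I*pi/7))*conj(exp(-6*I*pi/7)) + 1*(exp(6*I*pi/7))*conj(exp(-2*I*pi/7)) + 1*(exp(-6*I*pi/7))*conj(exp(2*I*pi/7)) + 1*(exp(-4*I*pi/7))*conj(exp(6*I*pi/7)) + 1*(exp(-2*I*pi/7))*conj(exp(-4*I*pi/7))]
      = (1/7)[(1) + (exp(-2*I*pi/7)) + (exp(-4*I*pi/7)) + (exp(-6*I*pi/7)) + (exp(6*I*pi/7)) + (exp(4*I*pi/7)) + (exp(2*I*pi/7))] = 0/7 = 0
  <chi_3*chi_5, chi_3> = (1/7)[1*(1)*conj(1) + 1*(exp(2*I*pi/7))*conj(exp(6*I*pi/7)) + 1*(exp(4*I*pi/7))*conj(exp(-2*I*pi/7)) + 1*(exp(6*I*pi/7))*conj(exp(4*I*pi/7)) + 1*(exp(-6*I*pi/7))*conj(exp(-4*I*pi/7)) + 1*(exp(-4*I*pi/7))*conj(exp(2*I*pi/7)) + 1*(exp(-2*I*pi/7))*conj(exp(-6*I*pi/7))]
      = (1/7)[(1) + (exp(-4*I*pi/7)) + (exp(6*I*pi/7)) + (exp(2*I*pi/7)) + (exp(-2*I*pi/7)) + (exp(-6*I*pi/7)) + (exp(4*I*pi/7))] = 0/7 = 0
  <chi_3*chi_5, chi_4> = (1/7)[1*(1)*conj(1) + 1*(exp(2*I*pi/7))*conj(exp(-6*I*pi/7)) + 1*(exp(4*I*pi/7))*conj(exp(2*I*pi/7)) + 1*(exp(6*I*pi/7))*conj(exp(-4*I*pi/7)) + 1*(exp(-6*I*pi/7))*conj(exp(4*I*pi/7)) + 1*(exp(-4*I*pi/7))*conj(exp(-2*I*pi/7)) + 1*(exp(-2*I*pi/7))*conj(exp(6*I*pi/7))]
      = (1/7)[(1) + (exp(-6*I*pi/7)) + (exp(2*I*pi/7)) + (exp(-4*I*pi/7)) + (exp(4*I*pi/7)) + (exp(-2*I*pi/7)) + (exp(6*I*pi/7))] = 0/7 = 0
  <chi_3*chi_5, chi_5> = (1/7)[1*(1)*conj(1) + 1*(exp(2*I*pi/7))*conj(exp(-4*I*pi/7)) + 1*(exp(4*I*pi/7))*conj(exp(6*I*pi/7)) + 1*(exp(6*I*pi/7))*conj(exp(2*I*pi/7)) + 1*(exp(-6*I*pi/7))*conj(exp(-2*I*pi/7)) + 1*(exp(-4*I*pi/7))*conj(exp(-6*I*pi/7)) + 1*(exp(-2*I*pi/7))*conj(exp(4*I*pi/7))]
      = (1/7)[(1) + (exp(6*I*pi/7)) + (exp(-2*I*pi/7)) + (exp(4*I*pi/7)) + (exp(-4*I*pi/7)) + (exp(2*I*pi/7)) + (exp(-6*I*pi/7))] = 0/7 = 0
  <chi_3*chi_5, chi_6> = (1/7)[1*(1)*conj(1) + 1*(exp(2*I*pi/7))*conj(exp(-2*I*pi/7)) + 1*(exp(4*I*pi/7))*conj(exp(-4*I*pi/7)) + 1*(exp(6*I*pi/7))*conj(exp(-6*I*pi/7)) + 1*(exp(-6*I*pi/7))*conj(exp(6*I*pi/7)) + 1*(exp(-4*I*pi/7))*conj(exp(4*I*pi/7)) + 1*(exp(-2*I*pi/7))*conj(exp(2*I*pi/7))]
      = (1/7)[(1) + (exp(4*I*pi/7)) + (exp(-6*I*pi/7)) + (exp(-2*I*pi/7)) + (exp(2*I*pi/7)) + (exp(6*I*pi/7)) + (exp(-4*I*pi/7))] = 0/7 = 0
(Exp terms are combined using exp(i*s)*conj(exp(i*t)) = exp(i*(s-t)), and sums of them are collapsed using the identity that for every m > 1 the m distinct m-th roots of unity sum to 0, e.g. 1 + exp(2*I*pi/3) + exp(-2*I*pi/3) = 0.)
Hence the multiplicities are chi_1: 1. Dimension check: dim(chi_3)*dim(chi_5) = 1*1 = 1 and sum (mult * dim) = 1*1 = 1.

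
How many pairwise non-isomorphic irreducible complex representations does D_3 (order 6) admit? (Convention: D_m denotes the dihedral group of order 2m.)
3

Working: The number of irreducible complex representations of a finite group equals its number of conjugacy classes. D_3 has 3 conjugacy classes ((n+3)/2 for n odd), so D_3 (order 6) has exactly 3 irreducible complex representations.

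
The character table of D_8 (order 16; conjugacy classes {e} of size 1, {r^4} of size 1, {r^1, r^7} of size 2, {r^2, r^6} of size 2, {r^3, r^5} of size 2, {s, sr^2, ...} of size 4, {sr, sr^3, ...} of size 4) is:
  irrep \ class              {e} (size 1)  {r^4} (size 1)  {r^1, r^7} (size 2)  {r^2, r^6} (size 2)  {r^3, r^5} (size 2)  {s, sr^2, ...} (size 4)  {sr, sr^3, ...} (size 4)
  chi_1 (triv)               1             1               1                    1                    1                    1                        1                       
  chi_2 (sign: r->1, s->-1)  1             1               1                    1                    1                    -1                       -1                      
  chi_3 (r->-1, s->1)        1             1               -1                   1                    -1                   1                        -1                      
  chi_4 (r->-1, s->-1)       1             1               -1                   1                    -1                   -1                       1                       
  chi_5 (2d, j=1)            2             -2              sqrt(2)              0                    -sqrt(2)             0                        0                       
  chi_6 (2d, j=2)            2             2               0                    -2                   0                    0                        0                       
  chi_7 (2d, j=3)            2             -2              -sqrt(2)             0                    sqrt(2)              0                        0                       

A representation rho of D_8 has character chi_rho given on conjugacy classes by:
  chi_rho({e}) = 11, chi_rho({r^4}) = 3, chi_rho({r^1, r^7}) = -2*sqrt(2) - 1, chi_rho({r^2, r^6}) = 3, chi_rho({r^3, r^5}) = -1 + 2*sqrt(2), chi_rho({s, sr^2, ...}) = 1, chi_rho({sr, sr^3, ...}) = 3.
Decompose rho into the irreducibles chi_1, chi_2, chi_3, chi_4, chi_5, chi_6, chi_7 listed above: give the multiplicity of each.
Multiplicities: chi_1: 2, chi_2: 0, chi_3: 1, chi_4: 2, chi_5: 0, chi_6: 1, chi_7: 2.

Why: Use <chi_rho, chi> = (1/|G|) sum_C |C| * chi_rho(C) * conj(chi(C)) with |G| = 16 for each irreducible chi in the table:
  <chi_rho, chi_1> = (1/16)[1*(11)*conj(1) + 1*(3)*conj(1) + 2*(-2*sqrt(2) - 1)*conj(1) + 2*(3)*conj(1) + 2*(-1 + 2*sqrt(2))*conj(1) + 4*(1)*conj(1) + 4*(3)*conj(1)]
      = (1/16)[(11) + (3) + (-4*sqrt(2) - 2) + (6) + (-2 + 4*sqrt(2)) + (4) + (12)] = 32/16 = 2
  <chi_rho, chi_2> = (1/16)[1*(11)*conj(1) + 1*(3)*conj(1) + 2*(-2*sqrt(2) - 1)*conj(1) + 2*(3)*conj(1) + 2*(-1 + 2*sqrt(2))*conj(1) + 4*(1)*conj(-1) + 4*(3)*conj(-1)]
      = (1/16)[(11) + (3) + (-4*sqrt(2) - 2) + (6) + (-2 + 4*sqrt(2)) + (-4) + (-12)] = 0/16 = 0
  <chi_rho, chi_3> = (1/16)[1*(11)*conj(1) + 1*(3)*conj(1) + 2*(-2*sqrt(2) - 1)*conj(-1) + 2*(3)*conj(1) + 2*(-1 + 2*sqrt(2))*conj(-1) + 4*(1)*conj(1) + 4*(3)*conj(-1)]
      = (1/16)[(11) + (3) + (2 + 4*sqrt(2)) + (6) + (2 - 4*sqrt(2)) + (4) + (-12)] = 16/16 = 1
  <chi_rho, chi_4> = (1/16)[1*(11)*conj(1) + 1*(3)*conj(1) + 2*(-2*sqrt(2) - 1)*conj(-1) + 2*(3)*conj(1) + 2*(-1 + 2*sqrt(2))*conj(-1) + 4*(1)*conj(-1) + 4*(3)*conj(1)]
      = (1/16)[(11) + (3) + (2 + 4*sqrt(2)) + (6) + (2 - 4*sqrt(2)) + (-4) + (12)] = 32/16 = 2
  <chi_rho, chi_5> = (1/16)[1*(11)*conj(2) + 1*(3)*conj(-2) + 2*(-2*sqrt(2) - 1)*conj(sqrt(2)) + 2*(3)*conj(0) + 2*(-1 + 2*sqrt(2))*conj(-sqrt(2)) + 4*(1)*conj(0) + 4*(3)*conj(0)]
      = (1/16)[(22) + (-6) + (-8 - 2*sqrt(2)) + (0) + (-8 + 2*sqrt(2)) + (0) + (0)] = 0/16 = 0
  <chi_rho, chi_6> = (1/16)[1*(11)*conj(2) + 1*(3)*conj(2) + 2*(-2*sqrt(2) - 1)*conj(0) + 2*(3)*conj(-2) + 2*(-1 + 2*sqrt(2))*conj(0) + 4*(1)*conj(0) + 4*(3)*conj(0)]
      = (1/16)[(22) + (6) + (0) + (-12) + (0) + (0) + (0)] = 16/16 = 1
  <chi_rho, chi_7> = (1/16)[1*(11)*conj(2) + 1*(3)*conj(-2) + 2*(-2*sqrt(2) - 1)*conj(-sqrt(2)) + 2*(3)*conj(0) + 2*(-1 + 2*sqrt(2))*conj(sqrt(2)) + 4*(1)*conj(0) + 4*(3)*conj(0)]
      = (1/16)[(22) + (-6) + (2*sqrt(2) + 8) + (0) + (8 - 2*sqrt(2)) + (0) + (0)] = 32/16 = 2
Dimension check: dim(rho) = sum (mult * dim) = 2*1 + 0*1 + 1*1 + 2*1 + 0*2 + 1*2 + 2*2 = 11 = chi_rho(e) = 11.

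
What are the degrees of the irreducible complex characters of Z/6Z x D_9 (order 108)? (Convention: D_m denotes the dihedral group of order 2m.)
Dimensions: 1, 1, 1, 1, 1, 1, 1, 1, 1, 1, 1, 1, 2, 2, 2, 2, 2, 2, 2, 2, 2, 2, 2, 2, 2, 2, 2, 2, 2, 2, 2, 2, 2, 2, 2, 2

Why: There are 36 irreducibles (= number of conjugacy classes). Their dimensions d_i satisfy sum d_i^2 = |G| = 108: 1 + 1 + 1 + 1 + 1 + 1 + 1 + 1 + 1 + 1 + 1 + 1 + 4 + 4 + 4 + 4 + 4 + 4 + 4 + 4 + 4 + 4 + 4 + 4 + 4 + 4 + 4 + 4 + 4 + 4 + 4 + 4 + 4 + 4 + 4 + 4 = 108. (For the product with Z/6Z: each of the 6 1-dim characters of Z/6Z tensors with each irrep of D_9, giving 6 copies of each D_9-dimension.)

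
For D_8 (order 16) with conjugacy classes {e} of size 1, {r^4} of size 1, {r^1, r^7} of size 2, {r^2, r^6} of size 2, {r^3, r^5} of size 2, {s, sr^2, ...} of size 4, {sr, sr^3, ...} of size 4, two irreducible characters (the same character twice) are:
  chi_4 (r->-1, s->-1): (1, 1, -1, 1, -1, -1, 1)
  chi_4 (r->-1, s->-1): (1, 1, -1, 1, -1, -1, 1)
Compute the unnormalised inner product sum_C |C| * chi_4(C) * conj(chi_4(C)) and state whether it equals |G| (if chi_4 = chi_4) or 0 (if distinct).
Sum = 16 = |G| = 16; so <chi_4, chi_4> = 1 (norm-1 confirms irreducibility).

Working: Compute term by term over conjugacy classes (|C| * chi_4(C) * conj(chi_4(C))):
  1*(1)*conj(1) + 1*(1)*conj(1) + 2*(-1)*conj(-1) + 2*(1)*conj(1) + 2*(-1)*conj(-1) + 4*(-1)*conj(-1) + 4*(1)*conj(1)
  = (1) + (1) + (2) + (2) + (2) + (4) + (4)
  = 16.
Dividing by |G| = 16 gives 16/16 = 1, matching the row-orthogonality relation <chi_4, chi_4> = [chi_4 = chi_4].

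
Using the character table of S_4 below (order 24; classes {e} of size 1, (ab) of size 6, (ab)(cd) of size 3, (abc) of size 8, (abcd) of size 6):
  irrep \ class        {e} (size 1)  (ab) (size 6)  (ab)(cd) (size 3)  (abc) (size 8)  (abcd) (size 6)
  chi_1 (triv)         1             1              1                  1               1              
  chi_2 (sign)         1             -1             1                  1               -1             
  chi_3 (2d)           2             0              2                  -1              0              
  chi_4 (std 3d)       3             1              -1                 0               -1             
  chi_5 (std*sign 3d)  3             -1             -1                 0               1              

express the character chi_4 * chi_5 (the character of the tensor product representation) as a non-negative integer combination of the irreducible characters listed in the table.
chi_4 tensor chi_5 = chi_2 + chi_3 + chi_4 + chi_5 (all other irreducibles have multiplicity 0).

Working: The character of a tensor product is the pointwise product (chi_4 * chi_5)(C) = chi_4(C) * chi_5(C):
  {e}: (3)*(3), (ab): (1)*(-1), (ab)(cd): (-1)*(-1), (abc): (0)*(0), (abcd): (-1)*(1)
so (chi_4 * chi_5) takes values
  {e} -> 9, (ab) -> -1, (ab)(cd) -> 1, (abc) -> 0, (abcd) -> -1.
Now take the inner product of this character with each irreducible chi from the table, <chi_4*chi_5, chi> = (1/24) sum_C |C| (chi_4*chi_5)(C) conj(chi(C)):
  <chi_4*chi_5, chi_1> = (1/24)[1*(9)*conj(1) + 6*(-1)*conj(1) + 3*(1)*conj(1) + 8*(0)*conj(1) + 6*(-1)*conj(1)]
      = (1/24)[(9) + (-6) + (3) + (0) + (-6)] = 0/24 = 0
  <chi_4*chi_5, chi_2> = (1/24)[1*(9)*conj(1) + 6*(-1)*conj(-1) + 3*(1)*conj(1) + 8*(0)*conj(1) + 6*(-1)*conj(-1)]
      = (1/24)[(9) + (6) + (3) + (0) + (6)] = 24/24 = 1
  <chi_4*chi_5, chi_3> = (1/24)[1*(9)*conj(2) + 6*(-1)*conj(0) + 3*(1)*conj(2) + 8*(0)*conj(-1) + 6*(-1)*conj(0)]
      = (1/24)[(18) + (0) + (6) + (0) + (0)] = 24/24 = 1
  <chi_4*chi_5, chi_4> = (1/24)[1*(9)*conj(3) + 6*(-1)*conj(1) + 3*(1)*conj(-1) + 8*(0)*conj(0) + 6*(-1)*conj(-1)]
      = (1/24)[(27) + (-6) + (-3) + (0) + (6)] = 24/24 = 1
  <chi_4*chi_5, chi_5> = (1/24)[1*(9)*conj(3) + 6*(-1)*conj(-1) + 3*(1)*conj(-1) + 8*(0)*conj(0) + 6*(-1)*conj(1)]
      = (1/24)[(27) + (6) + (-3) + (0) + (-6)] = 24/24 = 1
Hence the multiplicities are chi_2: 1, chi_3: 1, chi_4: 1, chi_5: 1. Dimension check: dim(chi_4)*dim(chi_5) = 3*3 = 9 and sum (mult * dim) = 1*1 + 1*2 + 1*3 + 1*3 = 9.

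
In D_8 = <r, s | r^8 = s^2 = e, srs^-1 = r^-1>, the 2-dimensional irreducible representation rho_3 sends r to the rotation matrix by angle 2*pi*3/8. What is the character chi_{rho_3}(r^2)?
chi_{rho_3}(r^2) = 2*cos(2*pi*3*2/8) = 0

rho_3(r^2) is rotation by angle 2*pi*3*2/8, whose trace is 2*cos(2*pi*3*2/8) = 0.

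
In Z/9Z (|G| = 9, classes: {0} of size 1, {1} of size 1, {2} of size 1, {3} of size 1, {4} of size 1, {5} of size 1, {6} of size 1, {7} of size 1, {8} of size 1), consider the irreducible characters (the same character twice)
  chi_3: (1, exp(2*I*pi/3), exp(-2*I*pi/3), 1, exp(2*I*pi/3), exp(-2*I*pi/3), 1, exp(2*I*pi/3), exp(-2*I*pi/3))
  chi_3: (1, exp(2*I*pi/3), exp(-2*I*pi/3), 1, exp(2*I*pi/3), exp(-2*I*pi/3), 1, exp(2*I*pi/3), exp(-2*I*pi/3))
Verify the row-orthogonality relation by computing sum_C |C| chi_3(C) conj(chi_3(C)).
Sum = 9 = |G| = 9; so <chi_3, chi_3> = 1 (norm-1 confirms irreducibility).

Solution. Compute term by term over conjugacy classes (|C| * chi_3(C) * conj(chi_3(C))):
  1*(1)*conj(1) + 1*(exp(2*I*pi/3))*conj(exp(2*I*pi/3)) + 1*(exp(-2*I*pi/3))*conj(exp(-2*I*pi/3)) + 1*(1)*conj(1) + 1*(exp(2*I*pi/3))*conj(exp(2*I*pi/3)) + 1*(exp(-2*I*pi/3))*conj(exp(-2*I*pi/3)) + 1*(1)*conj(1) + 1*(exp(2*I*pi/3))*conj(exp(2*I*pi/3)) + 1*(exp(-2*I*pi/3))*conj(exp(-2*I*pi/3))
  = (1) + (1) + (1) + (1) + (1) + (1) + (1) + (1) + (1)
  = 9.
(Exp terms are combined using exp(i*s)*conj(exp(i*t)) = exp(i*(s-t)), and sums of them are collapsed using the identity that for every m > 1 the m distinct m-th roots of unity sum to 0, e.g. 1 + exp(2*I*pi/3) + exp(-2*I*pi/3) = 0.)
Dividing by |G| = 9 gives 9/9 = 1, matching the row-orthogonality relation <chi_3, chi_3> = [chi_3 = chi_3].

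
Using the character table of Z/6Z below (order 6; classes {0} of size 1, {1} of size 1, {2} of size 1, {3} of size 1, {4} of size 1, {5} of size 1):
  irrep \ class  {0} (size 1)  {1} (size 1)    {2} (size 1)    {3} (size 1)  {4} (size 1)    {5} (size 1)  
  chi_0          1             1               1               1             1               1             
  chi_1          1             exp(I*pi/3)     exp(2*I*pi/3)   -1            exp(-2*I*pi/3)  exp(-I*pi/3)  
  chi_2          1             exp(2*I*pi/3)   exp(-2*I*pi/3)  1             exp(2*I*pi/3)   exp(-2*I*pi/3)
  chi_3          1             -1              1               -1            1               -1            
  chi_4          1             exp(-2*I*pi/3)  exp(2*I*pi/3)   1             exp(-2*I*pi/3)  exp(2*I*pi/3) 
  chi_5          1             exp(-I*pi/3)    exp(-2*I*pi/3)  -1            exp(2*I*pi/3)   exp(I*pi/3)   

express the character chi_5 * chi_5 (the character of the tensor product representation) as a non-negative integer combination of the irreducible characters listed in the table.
chi_5 tensor chi_5 = chi_4 (all other irreducibles have multiplicity 0).

Solution. The character of a tensor product is the pointwise product (chi_5 * chi_5)(C) = chi_5(C) * chi_5(C):
  {0}: (1)*(1), {1}: (exp(-I*pi/3))*(exp(-I*pi/3)), {2}: (exp(-2*I*pi/3))*(exp(-2*I*pi/3)), {3}: (-1)*(-1), {4}: (exp(2*I*pi/3))*(exp(2*I*pi/3)), {5}: (exp(I*pi/3))*(exp(I*pi/3))
so (chi_5 * chi_5) takes values
  {0} -> 1, {1} -> exp(-2*I*pi/3), {2} -> exp(2*I*pi/3), {3} -> 1, {4} -> exp(-2*I*pi/3), {5} -> exp(2*I*pi/3).
Now take the inner product of this character with each irreducible chi from the table, <chi_5*chi_5, chi> = (1/6) sum_C |C| (chi_5*chi_5)(C) conj(chi(C)):
  <chi_5*chi_5, chi_0> = (1/6)[1*(1)*conj(1) + 1*(exp(-2*I*pi/3))*conj(1) + 1*(exp(2*I*pi/3))*conj(1) + 1*(1)*conj(1) + 1*(exp(-2*I*pi/3))*conj(1) + 1*(exp(2*I*pi/3))*conj(1)]
      = (1/6)[(1) + (exp(-2*I*pi/3)) + (exp(2*I*pi/3)) + (1) + (exp(-2*I*pi/3)) + (exp(2*I*pi/3))] = 0/6 = 0
  <chi_5*chi_5, chi_1> = (1/6)[1*(1)*conj(1) + 1*(exp(-2*I*pi/3))*conj(exp(I*pi/3)) + 1*(exp(2*I*pi/3))*conj(exp(2*I*pi/3)) + 1*(1)*conj(-1) + 1*(exp(-2*I*pi/3))*conj(exp(-2*I*pi/3)) + 1*(exp(2*I*pi/3))*conj(exp(-I*pi/3))]
      = (1/6)[(1) + (-1) + (1) + (-1) + (1) + (-1)] = 0/6 = 0
  <chi_5*chi_5, chi_2> = (1/6)[1*(1)*conj(1) + 1*(exp(-2*I*pi/3))*conj(exp(2*I*pi/3)) + 1*(exp(2*I*pi/3))*conj(exp(-2*I*pi/3)) + 1*(1)*conj(1) + 1*(exp(-2*I*pi/3))*conj(exp(2*I*pi/3)) + 1*(exp(2*I*pi/3))*conj(exp(-2*I*pi/3))]
      = (1/6)[(1) + (exp(2*I*pi/3)) + (exp(-2*I*pi/3)) + (1) + (exp(2*I*pi/3)) + (exp(-2*I*pi/3))] = 0/6 = 0
  <chi_5*chi_5, chi_3> = (1/6)[1*(1)*conj(1) + 1*(exp(-2*I*pi/3))*conj(-1) + 1*(exp(2*I*pi/3))*conj(1) + 1*(1)*conj(-1) + 1*(exp(-2*I*pi/3))*conj(1) + 1*(exp(2*I*pi/3))*conj(-1)]
      = (1/6)[(1) + (-exp(-2*I*pi/3)) + (exp(2*I*pi/3)) + (-1) + (exp(-2*I*pi/3)) + (-exp(2*I*pi/3))] = 0/6 = 0
  <chi_5*chi_5, chi_4> = (1/6)[1*(1)*conj(1) + 1*(exp(-2*I*pi/3))*conj(exp(-2*I*pi/3)) + 1*(exp(2*I*pi/3))*conj(exp(2*I*pi/3)) + 1*(1)*conj(1) + 1*(exp(-2*I*pi/3))*conj(exp(-2*I*pi/3)) + 1*(exp(2*I*pi/3))*conj(exp(2*I*pi/3))]
      = (1/6)[(1) + (1) + (1) + (1) + (1) + (1)] = 6/6 = 1
  <chi_5*chi_5, chi_5> = (1/6)[1*(1)*conj(1) + 1*(exp(-2*I*pi/3))*conj(exp(-I*pi/3)) + 1*(exp(2*I*pi/3))*conj(exp(-2*I*pi/3)) + 1*(1)*conj(-1) + 1*(exp(-2*I*pi/3))*conj(exp(2*I*pi/3)) + 1*(exp(2*I*pi/3))*conj(exp(I*pi/3))]
      = (1/6)[(1) + (exp(-I*pi/3)) + (exp(-2*I*pi/3)) + (-1) + (exp(2*I*pi/3)) + (exp(I*pi/3))] = 0/6 = 0
(Exp terms are combined using exp(i*s)*conj(exp(i*t)) = exp(i*(s-t)), and sums of them are collapsed using the identity that for every m > 1 the m distinct m-th roots of unity sum to 0, e.g. 1 + exp(2*I*pi/3) + exp(-2*I*pi/3) = 0.)
Hence the multiplicities are chi_4: 1. Dimension check: dim(chi_5)*dim(chi_5) = 1*1 = 1 and sum (mult * dim) = 1*1 = 1.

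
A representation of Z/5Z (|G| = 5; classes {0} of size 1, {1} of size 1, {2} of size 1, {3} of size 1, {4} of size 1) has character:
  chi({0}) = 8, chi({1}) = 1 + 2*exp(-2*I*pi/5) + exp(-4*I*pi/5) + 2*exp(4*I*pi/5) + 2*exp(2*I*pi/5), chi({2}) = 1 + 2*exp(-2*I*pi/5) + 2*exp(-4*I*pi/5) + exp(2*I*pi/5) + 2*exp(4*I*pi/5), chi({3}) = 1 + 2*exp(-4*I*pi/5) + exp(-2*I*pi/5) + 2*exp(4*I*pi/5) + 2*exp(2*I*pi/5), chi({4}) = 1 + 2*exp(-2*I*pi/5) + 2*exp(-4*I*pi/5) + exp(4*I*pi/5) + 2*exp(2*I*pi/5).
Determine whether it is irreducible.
Not irreducible (reducible): <chi, chi> = 14 > 1.

Details: <chi, chi> = (1/|G|) sum_C |C| * |chi(C)|^2 = (1/5)[1*|8|^2 + 1*|1 + 2*exp(-2*I*pi/5) + exp(-4*I*pi/5) + 2*exp(4*I*pi/5) + 2*exp(2*I*pi/5)|^2 + 1*|1 + 2*exp(-2*I*pi/5) + 2*exp(-4*I*pi/5) + exp(2*I*pi/5) + 2*exp(4*I*pi/5)|^2 + 1*|1 + 2*exp(-4*I*pi/5) + exp(-2*I*pi/5) + 2*exp(4*I*pi/5) + 2*exp(2*I*pi/5)|^2 + 1*|1 + 2*exp(-2*I*pi/5) + 2*exp(-4*I*pi/5) + exp(4*I*pi/5) + 2*exp(2*I*pi/5)|^2]
  = (1/5)[(64) + (14 + 12*exp(-2*I*pi/5) + 13*exp(-4*I*pi/5) + 13*exp(4*I*pi/5) + 12*exp(2*I*pi/5)) + (14 + 13*exp(-2*I*pi/5) + 12*exp(-4*I*pi/5) + 12*exp(4*I*pi/5) + 13*exp(2*I*pi/5)) + (14 + 13*exp(-2*I*pi/5) + 12*exp(-4*I*pi/5) + 12*exp(4*I*pi/5) + 13*exp(2*I*pi/5)) + (14 + 12*exp(-2*I*pi/5) + 13*exp(-4*I*pi/5) + 13*exp(4*I*pi/5) + 12*exp(2*I*pi/5))] = 70/5 = 14.
(Exp terms are combined using exp(i*s)*conj(exp(i*t)) = exp(i*(s-t)), and sums of them are collapsed using the identity that for every m > 1 the m distinct m-th roots of unity sum to 0, e.g. 1 + exp(2*I*pi/3) + exp(-2*I*pi/3) = 0.)
A character is irreducible iff <chi, chi> = 1, so this representation is reducible.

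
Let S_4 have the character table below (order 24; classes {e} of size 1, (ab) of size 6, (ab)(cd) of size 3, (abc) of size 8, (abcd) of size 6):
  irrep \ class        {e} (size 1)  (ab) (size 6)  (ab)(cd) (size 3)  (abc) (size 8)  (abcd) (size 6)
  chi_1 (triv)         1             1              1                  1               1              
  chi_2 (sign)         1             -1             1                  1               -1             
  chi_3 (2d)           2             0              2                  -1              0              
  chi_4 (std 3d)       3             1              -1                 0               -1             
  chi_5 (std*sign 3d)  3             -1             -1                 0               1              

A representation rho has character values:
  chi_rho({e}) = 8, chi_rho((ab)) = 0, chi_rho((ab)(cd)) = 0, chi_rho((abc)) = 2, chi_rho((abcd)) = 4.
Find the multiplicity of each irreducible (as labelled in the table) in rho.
Multiplicities: chi_1: 2, chi_2: 0, chi_3: 0, chi_4: 0, chi_5: 2.

Why: Use <chi_rho, chi> = (1/|G|) sum_C |C| * chi_rho(C) * conj(chi(C)) with |G| = 24 for each irreducible chi in the table:
  <chi_rho, chi_1> = (1/24)[1*(8)*conj(1) + 6*(0)*conj(1) + 3*(0)*conj(1) + 8*(2)*conj(1) + 6*(4)*conj(1)]
      = (1/24)[(8) + (0) + (0) + (16) + (24)] = 48/24 = 2
  <chi_rho, chi_2> = (1/24)[1*(8)*conj(1) + 6*(0)*conj(-1) + 3*(0)*conj(1) + 8*(2)*conj(1) + 6*(4)*conj(-1)]
      = (1/24)[(8) + (0) + (0) + (16) + (-24)] = 0/24 = 0
  <chi_rho, chi_3> = (1/24)[1*(8)*conj(2) + 6*(0)*conj(0) + 3*(0)*conj(2) + 8*(2)*conj(-1) + 6*(4)*conj(0)]
      = (1/24)[(16) + (0) + (0) + (-16) + (0)] = 0/24 = 0
  <chi_rho, chi_4> = (1/24)[1*(8)*conj(3) + 6*(0)*conj(1) + 3*(0)*conj(-1) + 8*(2)*conj(0) + 6*(4)*conj(-1)]
      = (1/24)[(24) + (0) + (0) + (0) + (-24)] = 0/24 = 0
  <chi_rho, chi_5> = (1/24)[1*(8)*conj(3) + 6*(0)*conj(-1) + 3*(0)*conj(-1) + 8*(2)*conj(0) + 6*(4)*conj(1)]
      = (1/24)[(24) + (0) + (0) + (0) + (24)] = 48/24 = 2
Dimension check: dim(rho) = sum (mult * dim) = 2*1 + 0*1 + 0*2 + 0*3 + 2*3 = 8 = chi_rho(e) = 8.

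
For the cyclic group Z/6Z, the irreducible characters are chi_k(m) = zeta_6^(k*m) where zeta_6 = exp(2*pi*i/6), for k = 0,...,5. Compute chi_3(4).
chi_3(4) = zeta_6^12 = 1

Justification: chi_3(4) = zeta_6^(3*4) = zeta_6^12. Since zeta_6^6 = 1, this equals zeta_6^0 = exp(2*pi*i*0/6) = 1.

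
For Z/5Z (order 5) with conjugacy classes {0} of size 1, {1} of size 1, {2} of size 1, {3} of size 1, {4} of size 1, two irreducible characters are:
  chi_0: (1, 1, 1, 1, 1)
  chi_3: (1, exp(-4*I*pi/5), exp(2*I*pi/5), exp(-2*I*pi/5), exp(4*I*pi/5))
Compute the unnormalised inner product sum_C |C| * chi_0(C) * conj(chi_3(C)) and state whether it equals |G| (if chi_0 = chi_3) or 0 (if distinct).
Sum = 0; so <chi_0, chi_3> = 0 (distinct irreducibles are orthogonal).

Why: Compute term by term over conjugacy classes (|C| * chi_0(C) * conj(chi_3(C))):
  1*(1)*conj(1) + 1*(1)*conj(exp(-4*I*pi/5)) + 1*(1)*conj(exp(2*I*pi/5)) + 1*(1)*conj(exp(-2*I*pi/5)) + 1*(1)*conj(exp(4*I*pi/5))
  = (1) + (exp(4*I*pi/5)) + (exp(-2*I*pi/5)) + (exp(2*I*pi/5)) + (exp(-4*I*pi/5))
  = 0.
(Exp terms are combined using exp(i*s)*conj(exp(i*t)) = exp(i*(s-t)), and sums of them are collapsed using the identity that for every m > 1 the m distinct m-th roots of unity sum to 0, e.g. 1 + exp(2*I*pi/3) + exp(-2*I*pi/3) = 0.)
Dividing by |G| = 5 gives 0/5 = 0, matching the row-orthogonality relation <chi_0, chi_3> = [chi_0 = chi_3].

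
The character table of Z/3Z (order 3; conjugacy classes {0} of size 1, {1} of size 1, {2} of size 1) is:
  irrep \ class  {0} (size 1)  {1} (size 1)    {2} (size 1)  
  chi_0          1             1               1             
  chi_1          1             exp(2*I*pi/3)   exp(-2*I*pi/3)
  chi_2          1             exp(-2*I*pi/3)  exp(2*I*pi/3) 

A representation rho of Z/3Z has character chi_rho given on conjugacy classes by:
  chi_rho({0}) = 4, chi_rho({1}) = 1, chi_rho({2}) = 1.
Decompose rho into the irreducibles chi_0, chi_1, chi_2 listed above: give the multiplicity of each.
Multiplicities: chi_0: 2, chi_1: 1, chi_2: 1.

Argument: Use <chi_rho, chi> = (1/|G|) sum_C |C| * chi_rho(C) * conj(chi(C)) with |G| = 3 for each irreducible chi in the table:
  <chi_rho, chi_0> = (1/3)[1*(4)*conj(1) + 1*(1)*conj(1) + 1*(1)*conj(1)]
      = (1/3)[(4) + (1) + (1)] = 6/3 = 2
  <chi_rho, chi_1> = (1/3)[1*(4)*conj(1) + 1*(1)*conj(exp(2*I*pi/3)) + 1*(1)*conj(exp(-2*I*pi/3))]
      = (1/3)[(4) + (1 + 2*exp(-2*I*pi/3) + exp(2*I*pi/3)) + (1 + exp(-2*I*pi/3) + 2*exp(2*I*pi/3))] = 3/3 = 1
  <chi_rho, chi_2> = (1/3)[1*(4)*conj(1) + 1*(1)*conj(exp(-2*I*pi/3)) + 1*(1)*conj(exp(2*I*pi/3))]
      = (1/3)[(4) + (1 + exp(-2*I*pi/3) + 2*exp(2*I*pi/3)) + (1 + 2*exp(-2*I*pi/3) + exp(2*I*pi/3))] = 3/3 = 1
(Exp terms are combined using exp(i*s)*conj(exp(i*t)) = exp(i*(s-t)), and sums of them are collapsed using the identity that for every m > 1 the m distinct m-th roots of unity sum to 0, e.g. 1 + exp(2*I*pi/3) + exp(-2*I*pi/3) = 0.)
Dimension check: dim(rho) = sum (mult * dim) = 2*1 + 1*1 + 1*1 = 4 = chi_rho(e) = 4.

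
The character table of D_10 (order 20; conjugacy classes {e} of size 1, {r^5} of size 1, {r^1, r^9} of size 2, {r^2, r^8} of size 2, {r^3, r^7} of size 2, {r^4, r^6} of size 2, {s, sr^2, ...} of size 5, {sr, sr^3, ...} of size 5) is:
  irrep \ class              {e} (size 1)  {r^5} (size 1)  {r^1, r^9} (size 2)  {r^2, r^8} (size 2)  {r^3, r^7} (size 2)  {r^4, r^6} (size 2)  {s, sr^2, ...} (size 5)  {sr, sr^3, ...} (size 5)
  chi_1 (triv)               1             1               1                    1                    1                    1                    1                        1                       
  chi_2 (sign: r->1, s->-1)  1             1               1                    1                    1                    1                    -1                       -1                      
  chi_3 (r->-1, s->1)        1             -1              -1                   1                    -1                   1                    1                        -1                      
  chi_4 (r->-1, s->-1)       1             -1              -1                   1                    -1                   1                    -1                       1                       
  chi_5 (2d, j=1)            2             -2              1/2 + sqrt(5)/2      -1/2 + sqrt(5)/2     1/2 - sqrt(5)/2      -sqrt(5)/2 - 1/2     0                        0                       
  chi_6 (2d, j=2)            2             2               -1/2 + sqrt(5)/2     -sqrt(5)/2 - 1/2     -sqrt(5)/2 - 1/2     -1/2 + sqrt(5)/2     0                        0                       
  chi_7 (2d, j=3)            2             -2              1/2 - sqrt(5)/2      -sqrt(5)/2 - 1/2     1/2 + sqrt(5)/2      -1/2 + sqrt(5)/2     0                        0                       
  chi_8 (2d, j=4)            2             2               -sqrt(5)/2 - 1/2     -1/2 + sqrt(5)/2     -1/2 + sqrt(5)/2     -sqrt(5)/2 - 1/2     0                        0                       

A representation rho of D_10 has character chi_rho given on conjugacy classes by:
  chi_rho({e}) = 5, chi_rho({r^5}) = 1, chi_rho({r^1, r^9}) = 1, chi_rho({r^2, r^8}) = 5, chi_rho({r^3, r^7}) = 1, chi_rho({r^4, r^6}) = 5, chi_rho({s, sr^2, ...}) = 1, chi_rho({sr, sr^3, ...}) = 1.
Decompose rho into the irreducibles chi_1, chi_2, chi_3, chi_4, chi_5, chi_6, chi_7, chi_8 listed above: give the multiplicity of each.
Multiplicities: chi_1: 2, chi_2: 1, chi_3: 1, chi_4: 1, chi_5: 0, chi_6: 0, chi_7: 0, chi_8: 0.

Why: Use <chi_rho, chi> = (1/|G|) sum_C |C| * chi_rho(C) * conj(chi(C)) with |G| = 20 for each irreducible chi in the table:
  <chi_rho, chi_1> = (1/20)[1*(5)*conj(1) + 1*(1)*conj(1) + 2*(1)*conj(1) + 2*(5)*conj(1) + 2*(1)*conj(1) + 2*(5)*conj(1) + 5*(1)*conj(1) + 5*(1)*conj(1)]
      = (1/20)[(5) + (1) + (2) + (10) + (2) + (10) + (5) + (5)] = 40/20 = 2
  <chi_rho, chi_2> = (1/20)[1*(5)*conj(1) + 1*(1)*conj(1) + 2*(1)*conj(1) + 2*(5)*conj(1) + 2*(1)*conj(1) + 2*(5)*conj(1) + 5*(1)*conj(-1) + 5*(1)*conj(-1)]
      = (1/20)[(5) + (1) + (2) + (10) + (2) + (10) + (-5) + (-5)] = 20/20 = 1
  <chi_rho, chi_3> = (1/20)[1*(5)*conj(1) + 1*(1)*conj(-1) + 2*(1)*conj(-1) + 2*(5)*conj(1) + 2*(1)*conj(-1) + 2*(5)*conj(1) + 5*(1)*conj(1) + 5*(1)*conj(-1)]
      = (1/20)[(5) + (-1) + (-2) + (10) + (-2) + (10) + (5) + (-5)] = 20/20 = 1
  <chi_rho, chi_4> = (1/20)[1*(5)*conj(1) + 1*(1)*conj(-1) + 2*(1)*conj(-1) + 2*(5)*conj(1) + 2*(1)*conj(-1) + 2*(5)*conj(1) + 5*(1)*conj(-1) + 5*(1)*conj(1)]
      = (1/20)[(5) + (-1) + (-2) + (10) + (-2) + (10) + (-5) + (5)] = 20/20 = 1
  <chi_rho, chi_5> = (1/20)[1*(5)*conj(2) + 1*(1)*conj(-2) + 2*(1)*conj(1/2 + sqrt(5)/2) + 2*(5)*conj(-1/2 + sqrt(5)/2) + 2*(1)*conj(1/2 - sqrt(5)/2) + 2*(5)*conj(-sqrt(5)/2 - 1/2) + 5*(1)*conj(0) + 5*(1)*conj(0)]
      = (1/20)[(10) + (-2) + (1 + sqrt(5)) + (-5 + 5*sqrt(5)) + (1 - sqrt(5)) + (-5*sqrt(5) - 5) + (0) + (0)] = 0/20 = 0
  <chi_rho, chi_6> = (1/20)[1*(5)*conj(2) + 1*(1)*conj(2) + 2*(1)*conj(-1/2 + sqrt(5)/2) + 2*(5)*conj(-sqrt(5)/2 - 1/2) + 2*(1)*conj(-sqrt(5)/2 - 1/2) + 2*(5)*conj(-1/2 + sqrt(5)/2) + 5*(1)*conj(0) + 5*(1)*conj(0)]
      = (1/20)[(10) + (2) + (-1 + sqrt(5)) + (-5*sqrt(5) - 5) + (-sqrt(5) - 1) + (-5 + 5*sqrt(5)) + (0) + (0)] = 0/20 = 0
  <chi_rho, chi_7> = (1/20)[1*(5)*conj(2) + 1*(1)*conj(-2) + 2*(1)*conj(1/2 - sqrt(5)/2) + 2*(5)*conj(-sqrt(5)/2 - 1/2) + 2*(1)*conj(1/2 + sqrt(5)/2) + 2*(5)*conj(-1/2 + sqrt(5)/2) + 5*(1)*conj(0) + 5*(1)*conj(0)]
      = (1/20)[(10) + (-2) + (1 - sqrt(5)) + (-5*sqrt(5) - 5) + (1 + sqrt(5)) + (-5 + 5*sqrt(5)) + (0) + (0)] = 0/20 = 0
  <chi_rho, chi_8> = (1/20)[1*(5)*conj(2) + 1*(1)*conj(2) + 2*(1)*conj(-sqrt(5)/2 - 1/2) + 2*(5)*conj(-1/2 + sqrt(5)/2) + 2*(1)*conj(-1/2 + sqrt(5)/2) + 2*(5)*conj(-sqrt(5)/2 - 1/2) + 5*(1)*conj(0) + 5*(1)*conj(0)]
      = (1/20)[(10) + (2) + (-sqrt(5) - 1) + (-5 + 5*sqrt(5)) + (-1 + sqrt(5)) + (-5*sqrt(5) - 5) + (0) + (0)] = 0/20 = 0
Dimension check: dim(rho) = sum (mult * dim) = 2*1 + 1*1 + 1*1 + 1*1 + 0*2 + 0*2 + 0*2 + 0*2 = 5 = chi_rho(e) = 5.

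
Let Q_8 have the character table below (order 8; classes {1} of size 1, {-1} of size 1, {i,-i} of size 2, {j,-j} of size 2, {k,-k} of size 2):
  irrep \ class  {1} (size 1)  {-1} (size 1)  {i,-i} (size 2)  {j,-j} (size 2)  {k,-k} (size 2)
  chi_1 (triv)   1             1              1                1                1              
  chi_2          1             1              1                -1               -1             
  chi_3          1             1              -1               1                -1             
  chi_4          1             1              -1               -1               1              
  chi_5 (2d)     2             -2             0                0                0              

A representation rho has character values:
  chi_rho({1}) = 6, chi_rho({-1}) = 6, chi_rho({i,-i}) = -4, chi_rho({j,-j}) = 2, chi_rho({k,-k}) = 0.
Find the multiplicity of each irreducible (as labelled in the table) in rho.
Multiplicities: chi_1: 1, chi_2: 0, chi_3: 3, chi_4: 2, chi_5: 0.

Explanation: Use <chi_rho, chi> = (1/|G|) sum_C |C| * chi_rho(C) * conj(chi(C)) with |G| = 8 for each irreducible chi in the table:
  <chi_rho, chi_1> = (1/8)[1*(6)*conj(1) + 1*(6)*conj(1) + 2*(-4)*conj(1) + 2*(2)*conj(1) + 2*(0)*conj(1)]
      = (1/8)[(6) + (6) + (-8) + (4) + (0)] = 8/8 = 1
  <chi_rho, chi_2> = (1/8)[1*(6)*conj(1) + 1*(6)*conj(1) + 2*(-4)*conj(1) + 2*(2)*conj(-1) + 2*(0)*conj(-1)]
      = (1/8)[(6) + (6) + (-8) + (-4) + (0)] = 0/8 = 0
  <chi_rho, chi_3> = (1/8)[1*(6)*conj(1) + 1*(6)*conj(1) + 2*(-4)*conj(-1) + 2*(2)*conj(1) + 2*(0)*conj(-1)]
      = (1/8)[(6) + (6) + (8) + (4) + (0)] = 24/8 = 3
  <chi_rho, chi_4> = (1/8)[1*(6)*conj(1) + 1*(6)*conj(1) + 2*(-4)*conj(-1) + 2*(2)*conj(-1) + 2*(0)*conj(1)]
      = (1/8)[(6) + (6) + (8) + (-4) + (0)] = 16/8 = 2
  <chi_rho, chi_5> = (1/8)[1*(6)*conj(2) + 1*(6)*conj(-2) + 2*(-4)*conj(0) + 2*(2)*conj(0) + 2*(0)*conj(0)]
      = (1/8)[(12) + (-12) + (0) + (0) + (0)] = 0/8 = 0
Dimension check: dim(rho) = sum (mult * dim) = 1*1 + 0*1 + 3*1 + 2*1 + 0*2 = 6 = chi_rho(e) = 6.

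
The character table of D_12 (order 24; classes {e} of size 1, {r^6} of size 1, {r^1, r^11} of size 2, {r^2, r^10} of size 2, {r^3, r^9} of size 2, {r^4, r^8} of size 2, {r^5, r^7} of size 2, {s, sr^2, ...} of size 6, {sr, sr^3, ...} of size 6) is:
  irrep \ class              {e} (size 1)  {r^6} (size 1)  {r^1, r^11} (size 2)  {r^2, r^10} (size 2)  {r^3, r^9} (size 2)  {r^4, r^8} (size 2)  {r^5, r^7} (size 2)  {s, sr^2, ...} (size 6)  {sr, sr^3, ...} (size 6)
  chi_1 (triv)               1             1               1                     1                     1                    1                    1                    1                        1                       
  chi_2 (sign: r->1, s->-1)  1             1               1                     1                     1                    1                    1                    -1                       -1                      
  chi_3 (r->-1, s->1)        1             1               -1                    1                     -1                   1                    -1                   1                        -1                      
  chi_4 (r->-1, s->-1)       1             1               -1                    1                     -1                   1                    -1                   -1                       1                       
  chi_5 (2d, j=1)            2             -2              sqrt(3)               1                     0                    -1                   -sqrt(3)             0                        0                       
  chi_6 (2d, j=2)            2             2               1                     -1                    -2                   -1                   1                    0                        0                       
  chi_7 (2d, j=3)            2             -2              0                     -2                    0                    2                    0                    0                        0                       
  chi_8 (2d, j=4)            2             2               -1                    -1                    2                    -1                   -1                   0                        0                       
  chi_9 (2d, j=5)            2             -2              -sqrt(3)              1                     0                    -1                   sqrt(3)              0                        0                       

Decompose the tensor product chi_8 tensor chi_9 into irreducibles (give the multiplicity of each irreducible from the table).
chi_8 tensor chi_9 = chi_5 + chi_7 (all other irreducibles have multiplicity 0).

Details: The character of a tensor product is the pointwise product (chi_8 * chi_9)(C) = chi_8(C) * chi_9(C):
  {e}: (2)*(2), {r^6}: (2)*(-2), {r^1, r^11}: (-1)*(-sqrt(3)), {r^2, r^10}: (-1)*(1), {r^3, r^9}: (2)*(0), {r^4, r^8}: (-1)*(-1), {r^5, r^7}: (-1)*(sqrt(3)), {s, sr^2, ...}: (0)*(0), {sr, sr^3, ...}: (0)*(0)
so (chi_8 * chi_9) takes values
  {e} -> 4, {r^6} -> -4, {r^1, r^11} -> sqrt(3), {r^2, r^10} -> -1, {r^3, r^9} -> 0, {r^4, r^8} -> 1, {r^5, r^7} -> -sqrt(3), {s, sr^2, ...} -> 0, {sr, sr^3, ...} -> 0.
Now take the inner product of this character with each irreducible chi from the table, <chi_8*chi_9, chi> = (1/24) sum_C |C| (chi_8*chi_9)(C) conj(chi(C)):
  <chi_8*chi_9, chi_1> = (1/24)[1*(4)*conj(1) + 1*(-4)*conj(1) + 2*(sqrt(3))*conj(1) + 2*(-1)*conj(1) + 2*(0)*conj(1) + 2*(1)*conj(1) + 2*(-sqrt(3))*conj(1) + 6*(0)*conj(1) + 6*(0)*conj(1)]
      = (1/24)[(4) + (-4) + (2*sqrt(3)) + (-2) + (0) + (2) + (-2*sqrt(3)) + (0) + (0)] = 0/24 = 0
  <chi_8*chi_9, chi_2> = (1/24)[1*(4)*conj(1) + 1*(-4)*conj(1) + 2*(sqrt(3))*conj(1) + 2*(-1)*conj(1) + 2*(0)*conj(1) + 2*(1)*conj(1) + 2*(-sqrt(3))*conj(1) + 6*(0)*conj(-1) + 6*(0)*conj(-1)]
      = (1/24)[(4) + (-4) + (2*sqrt(3)) + (-2) + (0) + (2) + (-2*sqrt(3)) + (0) + (0)] = 0/24 = 0
  <chi_8*chi_9, chi_3> = (1/24)[1*(4)*conj(1) + 1*(-4)*conj(1) + 2*(sqrt(3))*conj(-1) + 2*(-1)*conj(1) + 2*(0)*conj(-1) + 2*(1)*conj(1) + 2*(-sqrt(3))*conj(-1) + 6*(0)*conj(1) + 6*(0)*conj(-1)]
      = (1/24)[(4) + (-4) + (-2*sqrt(3)) + (-2) + (0) + (2) + (2*sqrt(3)) + (0) + (0)] = 0/24 = 0
  <chi_8*chi_9, chi_4> = (1/24)[1*(4)*conj(1) + 1*(-4)*conj(1) + 2*(sqrt(3))*conj(-1) + 2*(-1)*conj(1) + 2*(0)*conj(-1) + 2*(1)*conj(1) + 2*(-sqrt(3))*conj(-1) + 6*(0)*conj(-1) + 6*(0)*conj(1)]
      = (1/24)[(4) + (-4) + (-2*sqrt(3)) + (-2) + (0) + (2) + (2*sqrt(3)) + (0) + (0)] = 0/24 = 0
  <chi_8*chi_9, chi_5> = (1/24)[1*(4)*conj(2) + 1*(-4)*conj(-2) + 2*(sqrt(3))*conj(sqrt(3)) + 2*(-1)*conj(1) + 2*(0)*conj(0) + 2*(1)*conj(-1) + 2*(-sqrt(3))*conj(-sqrt(3)) + 6*(0)*conj(0) + 6*(0)*conj(0)]
      = (1/24)[(8) + (8) + (6) + (-2) + (0) + (-2) + (6) + (0) + (0)] = 24/24 = 1
  <chi_8*chi_9, chi_6> = (1/24)[1*(4)*conj(2) + 1*(-4)*conj(2) + 2*(sqrt(3))*conj(1) + 2*(-1)*conj(-1) + 2*(0)*conj(-2) + 2*(1)*conj(-1) + 2*(-sqrt(3))*conj(1) + 6*(0)*conj(0) + 6*(0)*conj(0)]
      = (1/24)[(8) + (-8) + (2*sqrt(3)) + (2) + (0) + (-2) + (-2*sqrt(3)) + (0) + (0)] = 0/24 = 0
  <chi_8*chi_9, chi_7> = (1/24)[1*(4)*conj(2) + 1*(-4)*conj(-2) + 2*(sqrt(3))*conj(0) + 2*(-1)*conj(-2) + 2*(0)*conj(0) + 2*(1)*conj(2) + 2*(-sqrt(3))*conj(0) + 6*(0)*conj(0) + 6*(0)*conj(0)]
      = (1/24)[(8) + (8) + (0) + (4) + (0) + (4) + (0) + (0) + (0)] = 24/24 = 1
  <chi_8*chi_9, chi_8> = (1/24)[1*(4)*conj(2) + 1*(-4)*conj(2) + 2*(sqrt(3))*conj(-1) + 2*(-1)*conj(-1) + 2*(0)*conj(2) + 2*(1)*conj(-1) + 2*(-sqrt(3))*conj(-1) + 6*(0)*conj(0) + 6*(0)*conj(0)]
      = (1/24)[(8) + (-8) + (-2*sqrt(3)) + (2) + (0) + (-2) + (2*sqrt(3)) + (0) + (0)] = 0/24 = 0
  <chi_8*chi_9, chi_9> = (1/24)[1*(4)*conj(2) + 1*(-4)*conj(-2) + 2*(sqrt(3))*conj(-sqrt(3)) + 2*(-1)*conj(1) + 2*(0)*conj(0) + 2*(1)*conj(-1) + 2*(-sqrt(3))*conj(sqrt(3)) + 6*(0)*conj(0) + 6*(0)*conj(0)]
      = (1/24)[(8) + (8) + (-6) + (-2) + (0) + (-2) + (-6) + (0) + (0)] = 0/24 = 0
Hence the multiplicities are chi_5: 1, chi_7: 1. Dimension check: dim(chi_8)*dim(chi_9) = 2*2 = 4 and sum (mult * dim) = 1*2 + 1*2 = 4.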